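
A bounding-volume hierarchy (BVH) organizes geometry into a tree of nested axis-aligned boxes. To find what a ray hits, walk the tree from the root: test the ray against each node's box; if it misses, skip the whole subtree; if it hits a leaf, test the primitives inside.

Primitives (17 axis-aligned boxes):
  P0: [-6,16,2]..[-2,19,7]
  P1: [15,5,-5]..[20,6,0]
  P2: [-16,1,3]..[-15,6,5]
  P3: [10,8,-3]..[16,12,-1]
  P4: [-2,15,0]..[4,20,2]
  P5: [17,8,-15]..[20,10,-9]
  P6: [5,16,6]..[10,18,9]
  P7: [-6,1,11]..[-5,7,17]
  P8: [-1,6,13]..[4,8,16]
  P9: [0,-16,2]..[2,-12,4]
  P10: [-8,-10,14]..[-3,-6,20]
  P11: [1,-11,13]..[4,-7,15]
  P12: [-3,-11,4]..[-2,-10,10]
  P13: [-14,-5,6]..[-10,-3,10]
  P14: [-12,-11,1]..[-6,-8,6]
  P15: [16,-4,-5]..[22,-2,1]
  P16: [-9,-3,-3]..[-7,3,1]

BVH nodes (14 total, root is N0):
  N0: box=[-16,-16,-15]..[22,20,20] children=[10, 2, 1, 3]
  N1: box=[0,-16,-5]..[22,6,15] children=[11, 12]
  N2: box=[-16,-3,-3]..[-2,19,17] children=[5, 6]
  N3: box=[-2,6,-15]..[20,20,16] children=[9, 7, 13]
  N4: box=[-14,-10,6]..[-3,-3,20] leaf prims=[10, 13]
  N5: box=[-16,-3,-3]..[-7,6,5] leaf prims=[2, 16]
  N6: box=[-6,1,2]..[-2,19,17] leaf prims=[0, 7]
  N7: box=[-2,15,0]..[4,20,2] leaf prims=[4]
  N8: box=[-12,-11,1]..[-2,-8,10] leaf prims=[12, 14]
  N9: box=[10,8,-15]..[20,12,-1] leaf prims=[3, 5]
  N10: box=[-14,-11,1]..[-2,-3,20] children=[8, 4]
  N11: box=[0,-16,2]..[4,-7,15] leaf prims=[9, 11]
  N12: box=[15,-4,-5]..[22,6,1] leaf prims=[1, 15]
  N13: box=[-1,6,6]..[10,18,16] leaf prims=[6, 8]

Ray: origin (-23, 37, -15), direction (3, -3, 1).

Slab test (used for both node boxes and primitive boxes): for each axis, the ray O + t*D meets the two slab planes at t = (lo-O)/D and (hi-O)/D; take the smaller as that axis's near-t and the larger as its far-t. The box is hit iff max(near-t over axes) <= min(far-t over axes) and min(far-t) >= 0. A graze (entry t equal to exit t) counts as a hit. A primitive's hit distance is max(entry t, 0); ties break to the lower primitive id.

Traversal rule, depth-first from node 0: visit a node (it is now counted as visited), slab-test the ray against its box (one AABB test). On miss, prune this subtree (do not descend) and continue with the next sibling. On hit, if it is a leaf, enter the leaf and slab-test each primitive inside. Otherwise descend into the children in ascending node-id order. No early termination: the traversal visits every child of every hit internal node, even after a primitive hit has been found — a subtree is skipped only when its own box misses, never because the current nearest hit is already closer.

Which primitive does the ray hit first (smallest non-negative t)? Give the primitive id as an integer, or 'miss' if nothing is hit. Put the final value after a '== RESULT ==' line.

Trace the traversal:
N0 x:[7/3,15] y:[17/3,53/3] z:[0,35] -> hit [17/3,15], descend [1, 2, 3, 10]
  N1 x:[23/3,15] y:[31/3,53/3] z:[10,30] -> hit [31/3,15], descend [11, 12]
    N11 x:[23/3,9] y:[44/3,53/3] z:[17,30] -> miss, prune
    N12 x:[38/3,15] y:[31/3,41/3] z:[10,16] -> hit [38/3,41/3] leaf, test {P1(miss), P15@t=13}
  N2 x:[7/3,7] y:[6,40/3] z:[12,32] -> miss, prune
  N3 x:[7,43/3] y:[17/3,31/3] z:[0,31] -> hit [7,31/3], descend [7, 9, 13]
    N7 x:[7,9] y:[17/3,22/3] z:[15,17] -> miss, prune
    N9 x:[11,43/3] y:[25/3,29/3] z:[0,14] -> miss, prune
    N13 x:[22/3,11] y:[19/3,31/3] z:[21,31] -> miss, prune
  N10 x:[3,7] y:[40/3,16] z:[16,35] -> miss, prune

Visited [0, 1, 11, 12, 2, 3, 7, 9, 13, 10]. Tests: 10 box, 1 leaf. Nearest: P15.

== RESULT ==
15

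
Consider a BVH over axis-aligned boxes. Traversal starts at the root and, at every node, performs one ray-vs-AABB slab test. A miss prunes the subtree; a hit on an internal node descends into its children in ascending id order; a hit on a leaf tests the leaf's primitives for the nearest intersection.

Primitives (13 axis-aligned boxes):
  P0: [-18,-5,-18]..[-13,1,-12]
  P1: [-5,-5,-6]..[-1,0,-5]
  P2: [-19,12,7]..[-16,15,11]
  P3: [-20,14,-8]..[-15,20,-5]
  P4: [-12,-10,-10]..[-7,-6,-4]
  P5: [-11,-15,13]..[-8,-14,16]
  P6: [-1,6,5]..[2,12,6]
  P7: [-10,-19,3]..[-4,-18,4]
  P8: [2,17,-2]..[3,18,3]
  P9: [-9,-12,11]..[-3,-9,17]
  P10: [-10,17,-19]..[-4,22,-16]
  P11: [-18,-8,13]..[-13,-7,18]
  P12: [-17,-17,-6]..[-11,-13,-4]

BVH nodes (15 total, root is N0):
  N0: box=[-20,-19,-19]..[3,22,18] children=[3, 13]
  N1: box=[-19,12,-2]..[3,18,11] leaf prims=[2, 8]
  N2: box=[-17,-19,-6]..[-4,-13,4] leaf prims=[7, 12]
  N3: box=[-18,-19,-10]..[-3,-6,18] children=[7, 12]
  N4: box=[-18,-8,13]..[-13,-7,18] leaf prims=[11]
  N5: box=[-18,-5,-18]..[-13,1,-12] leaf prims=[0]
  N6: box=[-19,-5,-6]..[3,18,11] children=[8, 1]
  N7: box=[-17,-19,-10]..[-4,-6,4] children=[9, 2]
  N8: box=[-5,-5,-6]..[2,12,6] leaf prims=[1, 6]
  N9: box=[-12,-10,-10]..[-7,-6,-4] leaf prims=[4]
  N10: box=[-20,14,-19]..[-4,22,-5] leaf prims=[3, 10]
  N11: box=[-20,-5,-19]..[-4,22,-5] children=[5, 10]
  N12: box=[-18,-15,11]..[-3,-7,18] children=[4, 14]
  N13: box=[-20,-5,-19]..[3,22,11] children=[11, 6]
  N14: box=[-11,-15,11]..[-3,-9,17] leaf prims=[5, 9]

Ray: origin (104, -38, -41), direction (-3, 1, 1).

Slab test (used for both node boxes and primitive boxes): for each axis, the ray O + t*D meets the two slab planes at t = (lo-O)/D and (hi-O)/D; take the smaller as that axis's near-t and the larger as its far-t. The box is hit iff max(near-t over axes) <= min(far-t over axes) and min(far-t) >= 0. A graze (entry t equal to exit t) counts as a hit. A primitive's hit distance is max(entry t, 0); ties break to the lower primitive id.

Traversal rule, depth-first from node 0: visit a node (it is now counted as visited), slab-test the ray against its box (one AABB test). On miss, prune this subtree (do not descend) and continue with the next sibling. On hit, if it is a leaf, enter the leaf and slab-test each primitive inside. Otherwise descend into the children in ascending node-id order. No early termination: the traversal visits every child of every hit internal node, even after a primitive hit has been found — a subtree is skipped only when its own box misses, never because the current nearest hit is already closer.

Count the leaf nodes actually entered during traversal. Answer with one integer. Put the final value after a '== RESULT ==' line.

Trace the traversal:
N0 x:[101/3,124/3] y:[19,60] z:[22,59] -> hit [101/3,124/3], descend [3, 13]
  N3 x:[107/3,122/3] y:[19,32] z:[31,59] -> miss, prune
  N13 x:[101/3,124/3] y:[33,60] z:[22,52] -> hit [101/3,124/3], descend [6, 11]
    N6 x:[101/3,41] y:[33,56] z:[35,52] -> hit [35,41], descend [1, 8]
      N1 x:[101/3,41] y:[50,56] z:[39,52] -> miss, prune
      N8 x:[34,109/3] y:[33,50] z:[35,47] -> hit [35,109/3] leaf, test {P1@t=35, P6(miss)}
    N11 x:[36,124/3] y:[33,60] z:[22,36] -> hit [36,36], descend [5, 10]
      N5 x:[39,122/3] y:[33,39] z:[23,29] -> miss, prune
      N10 x:[36,124/3] y:[52,60] z:[22,36] -> miss, prune

9 AABB tests over nodes [0, 3, 13, 6, 1, 8, 11, 5, 10]; 1 leaf entered; closest P1.

== RESULT ==
1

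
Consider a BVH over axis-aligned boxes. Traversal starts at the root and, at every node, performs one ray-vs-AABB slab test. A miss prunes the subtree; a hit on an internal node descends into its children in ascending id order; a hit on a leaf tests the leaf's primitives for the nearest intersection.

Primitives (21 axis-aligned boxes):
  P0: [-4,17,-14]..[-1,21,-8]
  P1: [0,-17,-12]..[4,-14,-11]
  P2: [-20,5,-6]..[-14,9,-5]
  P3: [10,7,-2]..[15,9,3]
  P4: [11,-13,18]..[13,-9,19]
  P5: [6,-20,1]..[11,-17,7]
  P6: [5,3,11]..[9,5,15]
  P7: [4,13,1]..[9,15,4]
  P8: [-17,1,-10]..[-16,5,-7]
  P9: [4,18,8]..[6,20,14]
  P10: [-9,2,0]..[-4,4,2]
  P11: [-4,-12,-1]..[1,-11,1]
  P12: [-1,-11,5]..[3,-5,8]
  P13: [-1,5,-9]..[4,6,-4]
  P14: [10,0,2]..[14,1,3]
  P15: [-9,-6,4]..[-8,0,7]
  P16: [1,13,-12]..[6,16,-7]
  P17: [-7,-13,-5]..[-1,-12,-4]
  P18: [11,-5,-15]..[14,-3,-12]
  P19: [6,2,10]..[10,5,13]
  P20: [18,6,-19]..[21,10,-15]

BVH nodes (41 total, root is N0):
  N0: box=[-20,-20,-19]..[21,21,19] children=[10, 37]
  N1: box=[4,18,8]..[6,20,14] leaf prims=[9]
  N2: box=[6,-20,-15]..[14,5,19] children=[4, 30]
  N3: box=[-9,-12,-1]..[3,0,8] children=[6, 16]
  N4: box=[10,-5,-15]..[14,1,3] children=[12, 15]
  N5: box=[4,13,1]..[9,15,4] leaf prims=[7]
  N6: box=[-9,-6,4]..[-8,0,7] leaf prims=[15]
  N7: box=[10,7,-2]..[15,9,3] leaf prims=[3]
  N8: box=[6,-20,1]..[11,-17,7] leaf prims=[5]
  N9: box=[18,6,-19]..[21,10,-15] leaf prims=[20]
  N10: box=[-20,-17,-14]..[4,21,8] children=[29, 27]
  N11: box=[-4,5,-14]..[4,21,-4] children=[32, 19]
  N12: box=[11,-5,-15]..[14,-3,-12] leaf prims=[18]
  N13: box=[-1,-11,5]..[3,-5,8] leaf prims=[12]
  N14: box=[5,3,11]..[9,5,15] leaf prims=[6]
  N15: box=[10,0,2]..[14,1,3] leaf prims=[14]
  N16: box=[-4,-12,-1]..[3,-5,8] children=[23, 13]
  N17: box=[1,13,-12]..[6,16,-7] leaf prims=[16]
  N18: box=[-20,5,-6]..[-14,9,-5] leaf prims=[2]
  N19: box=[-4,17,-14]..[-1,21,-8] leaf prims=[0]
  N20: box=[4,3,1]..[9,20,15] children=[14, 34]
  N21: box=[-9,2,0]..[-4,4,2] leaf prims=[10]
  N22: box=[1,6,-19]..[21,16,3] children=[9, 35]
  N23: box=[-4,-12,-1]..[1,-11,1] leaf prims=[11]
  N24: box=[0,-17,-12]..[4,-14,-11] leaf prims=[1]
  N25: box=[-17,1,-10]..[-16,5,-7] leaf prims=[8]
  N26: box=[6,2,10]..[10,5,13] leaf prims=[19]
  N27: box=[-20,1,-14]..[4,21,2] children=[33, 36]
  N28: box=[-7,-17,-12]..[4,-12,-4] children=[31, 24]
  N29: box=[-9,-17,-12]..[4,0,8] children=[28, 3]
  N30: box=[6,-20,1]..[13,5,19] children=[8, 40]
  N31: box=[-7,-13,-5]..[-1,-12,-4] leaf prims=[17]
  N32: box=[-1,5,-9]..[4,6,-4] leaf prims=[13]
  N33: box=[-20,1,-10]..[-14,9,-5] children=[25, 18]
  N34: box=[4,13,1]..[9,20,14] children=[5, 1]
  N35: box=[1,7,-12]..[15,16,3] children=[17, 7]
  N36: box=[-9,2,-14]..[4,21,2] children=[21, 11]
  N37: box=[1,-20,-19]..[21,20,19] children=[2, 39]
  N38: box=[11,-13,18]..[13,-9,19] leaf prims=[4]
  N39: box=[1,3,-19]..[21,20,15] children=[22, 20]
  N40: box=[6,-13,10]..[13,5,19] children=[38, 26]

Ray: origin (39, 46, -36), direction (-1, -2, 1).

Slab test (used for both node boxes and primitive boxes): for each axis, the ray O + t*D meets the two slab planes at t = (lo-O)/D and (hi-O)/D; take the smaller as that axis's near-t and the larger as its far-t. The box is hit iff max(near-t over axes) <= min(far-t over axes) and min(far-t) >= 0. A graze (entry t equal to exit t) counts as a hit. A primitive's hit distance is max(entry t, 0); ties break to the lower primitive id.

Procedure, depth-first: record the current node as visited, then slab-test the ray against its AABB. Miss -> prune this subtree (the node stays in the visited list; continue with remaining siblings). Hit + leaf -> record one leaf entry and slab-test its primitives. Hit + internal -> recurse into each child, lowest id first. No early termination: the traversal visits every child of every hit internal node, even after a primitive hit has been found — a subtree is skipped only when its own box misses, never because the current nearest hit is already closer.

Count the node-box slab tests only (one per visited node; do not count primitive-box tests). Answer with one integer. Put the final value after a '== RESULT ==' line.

Trace the traversal:
N0 x:[18,59] y:[25/2,33] z:[17,55] -> hit [18,33], descend [10, 37]
  N10 x:[35,59] y:[25/2,63/2] z:[22,44] -> miss, prune
  N37 x:[18,38] y:[13,33] z:[17,55] -> hit [18,33], descend [2, 39]
    N2 x:[25,33] y:[41/2,33] z:[21,55] -> hit [25,33], descend [4, 30]
      N4 x:[25,29] y:[45/2,51/2] z:[21,39] -> hit [25,51/2], descend [12, 15]
        N12 x:[25,28] y:[49/2,51/2] z:[21,24] -> miss, prune
        N15 x:[25,29] y:[45/2,23] z:[38,39] -> miss, prune
      N30 x:[26,33] y:[41/2,33] z:[37,55] -> miss, prune
    N39 x:[18,38] y:[13,43/2] z:[17,51] -> hit [18,43/2], descend [20, 22]
      N20 x:[30,35] y:[13,43/2] z:[37,51] -> miss, prune
      N22 x:[18,38] y:[15,20] z:[17,39] -> hit [18,20], descend [9, 35]
        N9 x:[18,21] y:[18,20] z:[17,21] -> hit [18,20] leaf, test {P20@t=18}
        N35 x:[24,38] y:[15,39/2] z:[24,39] -> miss, prune

order=[0, 10, 37, 2, 4, 12, 15, 30, 39, 20, 22, 9, 35]  |boxes|=13  |leaves|=1  hit=P20

== RESULT ==
13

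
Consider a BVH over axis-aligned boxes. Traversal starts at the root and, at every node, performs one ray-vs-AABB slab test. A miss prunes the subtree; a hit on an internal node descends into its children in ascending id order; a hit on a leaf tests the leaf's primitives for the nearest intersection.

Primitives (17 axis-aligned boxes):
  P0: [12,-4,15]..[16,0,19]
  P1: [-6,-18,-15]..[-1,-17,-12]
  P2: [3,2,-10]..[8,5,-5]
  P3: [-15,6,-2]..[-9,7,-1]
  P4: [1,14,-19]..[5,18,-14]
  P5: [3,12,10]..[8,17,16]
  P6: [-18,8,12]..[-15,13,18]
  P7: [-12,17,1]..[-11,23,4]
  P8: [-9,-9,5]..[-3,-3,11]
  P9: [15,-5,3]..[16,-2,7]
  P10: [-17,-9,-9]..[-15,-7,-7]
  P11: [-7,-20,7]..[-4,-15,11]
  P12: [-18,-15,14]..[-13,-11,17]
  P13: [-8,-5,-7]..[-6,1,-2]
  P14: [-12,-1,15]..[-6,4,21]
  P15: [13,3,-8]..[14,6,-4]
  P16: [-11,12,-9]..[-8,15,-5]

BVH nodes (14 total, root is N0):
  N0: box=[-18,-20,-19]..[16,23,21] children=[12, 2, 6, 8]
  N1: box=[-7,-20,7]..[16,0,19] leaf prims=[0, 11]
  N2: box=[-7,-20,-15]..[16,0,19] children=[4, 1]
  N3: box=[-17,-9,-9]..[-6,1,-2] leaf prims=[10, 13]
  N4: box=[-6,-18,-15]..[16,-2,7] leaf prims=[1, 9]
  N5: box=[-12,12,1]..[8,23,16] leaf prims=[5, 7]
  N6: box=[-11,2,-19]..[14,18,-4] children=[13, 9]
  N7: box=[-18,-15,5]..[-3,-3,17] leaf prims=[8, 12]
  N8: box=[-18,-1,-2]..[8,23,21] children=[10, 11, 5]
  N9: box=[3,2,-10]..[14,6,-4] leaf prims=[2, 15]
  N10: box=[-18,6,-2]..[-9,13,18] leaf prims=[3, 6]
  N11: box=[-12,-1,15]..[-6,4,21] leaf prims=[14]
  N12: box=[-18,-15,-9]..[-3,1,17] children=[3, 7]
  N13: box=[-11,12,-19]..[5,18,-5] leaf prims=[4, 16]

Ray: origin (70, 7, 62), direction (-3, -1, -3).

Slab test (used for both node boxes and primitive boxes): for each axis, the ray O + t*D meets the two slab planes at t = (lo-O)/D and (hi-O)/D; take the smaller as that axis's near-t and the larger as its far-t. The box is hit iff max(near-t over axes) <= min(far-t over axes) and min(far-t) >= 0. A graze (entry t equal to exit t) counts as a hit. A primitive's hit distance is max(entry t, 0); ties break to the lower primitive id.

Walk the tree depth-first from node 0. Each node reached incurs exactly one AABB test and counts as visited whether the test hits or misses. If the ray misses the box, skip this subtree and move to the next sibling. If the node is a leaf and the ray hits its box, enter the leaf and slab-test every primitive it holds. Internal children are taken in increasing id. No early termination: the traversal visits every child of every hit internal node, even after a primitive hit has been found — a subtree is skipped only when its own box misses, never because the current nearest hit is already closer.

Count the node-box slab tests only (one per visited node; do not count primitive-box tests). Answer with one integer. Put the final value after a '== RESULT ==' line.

Traverse from the root:
N0 x:[18,88/3] y:[-16,27] z:[41/3,27] -> hit [18,27], descend [2, 6, 8, 12]
  N2 x:[18,77/3] y:[7,27] z:[43/3,77/3] -> hit [18,77/3], descend [1, 4]
    N1 x:[18,77/3] y:[7,27] z:[43/3,55/3] -> hit [18,55/3] leaf, test {P0(miss), P11(miss)}
    N4 x:[18,76/3] y:[9,25] z:[55/3,77/3] -> hit [55/3,25] leaf, test {P1@t=74/3, P9(miss)}
  N6 x:[56/3,27] y:[-11,5] z:[22,27] -> miss, prune
  N8 x:[62/3,88/3] y:[-16,8] z:[41/3,64/3] -> miss, prune
  N12 x:[73/3,88/3] y:[6,22] z:[15,71/3] -> miss, prune

order=[0, 2, 1, 4, 6, 8, 12]  |boxes|=7  |leaves|=2  hit=P1

== RESULT ==
7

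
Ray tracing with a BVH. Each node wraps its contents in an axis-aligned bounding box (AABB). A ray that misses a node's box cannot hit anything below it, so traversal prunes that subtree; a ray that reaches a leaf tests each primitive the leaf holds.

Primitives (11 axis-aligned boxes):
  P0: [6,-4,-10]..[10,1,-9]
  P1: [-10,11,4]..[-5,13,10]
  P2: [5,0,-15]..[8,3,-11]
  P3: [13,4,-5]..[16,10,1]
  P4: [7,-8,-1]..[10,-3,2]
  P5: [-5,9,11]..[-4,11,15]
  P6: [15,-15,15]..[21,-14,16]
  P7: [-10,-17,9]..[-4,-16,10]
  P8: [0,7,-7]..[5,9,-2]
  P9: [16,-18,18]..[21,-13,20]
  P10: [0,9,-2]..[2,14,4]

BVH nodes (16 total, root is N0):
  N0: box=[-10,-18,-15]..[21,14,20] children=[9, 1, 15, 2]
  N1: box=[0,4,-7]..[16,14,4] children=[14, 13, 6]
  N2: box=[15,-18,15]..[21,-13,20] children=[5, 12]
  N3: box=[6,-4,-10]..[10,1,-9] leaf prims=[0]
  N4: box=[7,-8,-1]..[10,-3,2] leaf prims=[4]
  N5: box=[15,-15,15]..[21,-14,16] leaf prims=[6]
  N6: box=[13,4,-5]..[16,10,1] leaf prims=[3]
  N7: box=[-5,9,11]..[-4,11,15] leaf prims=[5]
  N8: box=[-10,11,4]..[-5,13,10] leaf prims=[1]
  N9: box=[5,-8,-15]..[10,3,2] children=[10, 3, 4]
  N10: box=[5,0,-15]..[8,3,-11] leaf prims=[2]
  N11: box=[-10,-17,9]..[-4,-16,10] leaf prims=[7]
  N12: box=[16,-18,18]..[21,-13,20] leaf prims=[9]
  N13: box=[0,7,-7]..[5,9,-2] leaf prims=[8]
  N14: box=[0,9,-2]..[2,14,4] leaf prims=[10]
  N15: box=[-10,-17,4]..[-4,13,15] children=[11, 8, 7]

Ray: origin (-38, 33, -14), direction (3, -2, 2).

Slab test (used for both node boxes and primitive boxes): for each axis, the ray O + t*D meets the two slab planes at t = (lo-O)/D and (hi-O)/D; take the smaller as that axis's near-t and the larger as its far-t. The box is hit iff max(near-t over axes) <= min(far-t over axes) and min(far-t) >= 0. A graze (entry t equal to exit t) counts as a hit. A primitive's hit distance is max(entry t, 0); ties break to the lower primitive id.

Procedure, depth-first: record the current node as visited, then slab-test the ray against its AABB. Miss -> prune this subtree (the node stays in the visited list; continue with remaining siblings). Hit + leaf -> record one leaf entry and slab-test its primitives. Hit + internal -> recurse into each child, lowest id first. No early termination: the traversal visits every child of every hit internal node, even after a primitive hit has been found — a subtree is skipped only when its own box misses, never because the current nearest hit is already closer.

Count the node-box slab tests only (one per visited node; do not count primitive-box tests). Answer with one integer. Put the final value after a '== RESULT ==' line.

Walk:
N0 x:[28/3,59/3] y:[19/2,51/2] z:[-1/2,17] -> hit [19/2,17], descend [1, 2, 9, 15]
  N1 x:[38/3,18] y:[19/2,29/2] z:[7/2,9] -> miss, prune
  N2 x:[53/3,59/3] y:[23,51/2] z:[29/2,17] -> miss, prune
  N9 x:[43/3,16] y:[15,41/2] z:[-1/2,8] -> miss, prune
  N15 x:[28/3,34/3] y:[10,25] z:[9,29/2] -> hit [10,34/3], descend [7, 8, 11]
    N7 x:[11,34/3] y:[11,12] z:[25/2,29/2] -> miss, prune
    N8 x:[28/3,11] y:[10,11] z:[9,12] -> hit [10,11] leaf, test {P1@t=10}
    N11 x:[28/3,34/3] y:[49/2,25] z:[23/2,12] -> miss, prune

order=[0, 1, 2, 9, 15, 7, 8, 11]  |boxes|=8  |leaves|=1  hit=P1

== RESULT ==
8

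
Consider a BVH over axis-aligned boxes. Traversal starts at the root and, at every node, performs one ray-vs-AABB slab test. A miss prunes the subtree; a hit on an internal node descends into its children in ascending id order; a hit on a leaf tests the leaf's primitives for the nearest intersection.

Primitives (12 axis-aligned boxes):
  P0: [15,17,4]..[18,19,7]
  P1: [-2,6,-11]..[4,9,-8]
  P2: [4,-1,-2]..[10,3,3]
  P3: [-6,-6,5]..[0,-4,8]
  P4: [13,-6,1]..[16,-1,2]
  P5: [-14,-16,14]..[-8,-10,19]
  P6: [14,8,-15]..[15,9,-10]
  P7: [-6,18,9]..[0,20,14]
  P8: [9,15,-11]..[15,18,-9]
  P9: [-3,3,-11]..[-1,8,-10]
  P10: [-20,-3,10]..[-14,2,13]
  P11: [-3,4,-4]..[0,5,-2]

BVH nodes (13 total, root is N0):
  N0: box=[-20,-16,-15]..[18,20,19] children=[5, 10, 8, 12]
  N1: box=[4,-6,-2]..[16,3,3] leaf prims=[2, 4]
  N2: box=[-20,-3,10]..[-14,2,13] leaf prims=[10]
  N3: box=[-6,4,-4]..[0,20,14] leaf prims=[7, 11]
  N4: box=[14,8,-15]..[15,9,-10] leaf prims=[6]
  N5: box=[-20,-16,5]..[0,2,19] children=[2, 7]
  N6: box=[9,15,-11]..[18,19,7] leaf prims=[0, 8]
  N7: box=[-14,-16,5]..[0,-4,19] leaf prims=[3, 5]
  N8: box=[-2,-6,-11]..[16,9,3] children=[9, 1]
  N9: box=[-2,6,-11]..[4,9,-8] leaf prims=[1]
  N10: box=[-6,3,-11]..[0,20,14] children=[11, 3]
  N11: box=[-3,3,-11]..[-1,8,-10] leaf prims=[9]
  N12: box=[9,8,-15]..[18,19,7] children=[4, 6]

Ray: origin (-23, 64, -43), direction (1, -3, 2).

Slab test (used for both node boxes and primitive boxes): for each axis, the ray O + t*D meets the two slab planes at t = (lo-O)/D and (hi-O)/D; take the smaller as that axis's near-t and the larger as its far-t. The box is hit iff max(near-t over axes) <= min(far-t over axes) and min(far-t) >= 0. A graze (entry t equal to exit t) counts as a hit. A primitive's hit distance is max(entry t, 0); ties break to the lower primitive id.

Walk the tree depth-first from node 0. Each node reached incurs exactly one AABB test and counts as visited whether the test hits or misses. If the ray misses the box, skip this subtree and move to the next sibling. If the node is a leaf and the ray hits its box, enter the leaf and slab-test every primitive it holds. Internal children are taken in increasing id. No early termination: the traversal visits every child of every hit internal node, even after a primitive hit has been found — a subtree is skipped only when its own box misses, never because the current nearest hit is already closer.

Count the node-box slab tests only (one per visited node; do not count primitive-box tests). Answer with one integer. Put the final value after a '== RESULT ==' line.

Walk:
N0 x:[3,41] y:[44/3,80/3] z:[14,31] -> hit [44/3,80/3], descend [5, 8, 10, 12]
  N5 x:[3,23] y:[62/3,80/3] z:[24,31] -> miss, prune
  N8 x:[21,39] y:[55/3,70/3] z:[16,23] -> hit [21,23], descend [1, 9]
    N1 x:[27,39] y:[61/3,70/3] z:[41/2,23] -> miss, prune
    N9 x:[21,27] y:[55/3,58/3] z:[16,35/2] -> miss, prune
  N10 x:[17,23] y:[44/3,61/3] z:[16,57/2] -> hit [17,61/3], descend [3, 11]
    N3 x:[17,23] y:[44/3,20] z:[39/2,57/2] -> hit [39/2,20] leaf, test {P7(miss), P11@t=20}
    N11 x:[20,22] y:[56/3,61/3] z:[16,33/2] -> miss, prune
  N12 x:[32,41] y:[15,56/3] z:[14,25] -> miss, prune

Summary -> nodes [0, 5, 8, 1, 9, 10, 3, 11, 12]; box-tests=9; leaf-entries=1; first=P11

== RESULT ==
9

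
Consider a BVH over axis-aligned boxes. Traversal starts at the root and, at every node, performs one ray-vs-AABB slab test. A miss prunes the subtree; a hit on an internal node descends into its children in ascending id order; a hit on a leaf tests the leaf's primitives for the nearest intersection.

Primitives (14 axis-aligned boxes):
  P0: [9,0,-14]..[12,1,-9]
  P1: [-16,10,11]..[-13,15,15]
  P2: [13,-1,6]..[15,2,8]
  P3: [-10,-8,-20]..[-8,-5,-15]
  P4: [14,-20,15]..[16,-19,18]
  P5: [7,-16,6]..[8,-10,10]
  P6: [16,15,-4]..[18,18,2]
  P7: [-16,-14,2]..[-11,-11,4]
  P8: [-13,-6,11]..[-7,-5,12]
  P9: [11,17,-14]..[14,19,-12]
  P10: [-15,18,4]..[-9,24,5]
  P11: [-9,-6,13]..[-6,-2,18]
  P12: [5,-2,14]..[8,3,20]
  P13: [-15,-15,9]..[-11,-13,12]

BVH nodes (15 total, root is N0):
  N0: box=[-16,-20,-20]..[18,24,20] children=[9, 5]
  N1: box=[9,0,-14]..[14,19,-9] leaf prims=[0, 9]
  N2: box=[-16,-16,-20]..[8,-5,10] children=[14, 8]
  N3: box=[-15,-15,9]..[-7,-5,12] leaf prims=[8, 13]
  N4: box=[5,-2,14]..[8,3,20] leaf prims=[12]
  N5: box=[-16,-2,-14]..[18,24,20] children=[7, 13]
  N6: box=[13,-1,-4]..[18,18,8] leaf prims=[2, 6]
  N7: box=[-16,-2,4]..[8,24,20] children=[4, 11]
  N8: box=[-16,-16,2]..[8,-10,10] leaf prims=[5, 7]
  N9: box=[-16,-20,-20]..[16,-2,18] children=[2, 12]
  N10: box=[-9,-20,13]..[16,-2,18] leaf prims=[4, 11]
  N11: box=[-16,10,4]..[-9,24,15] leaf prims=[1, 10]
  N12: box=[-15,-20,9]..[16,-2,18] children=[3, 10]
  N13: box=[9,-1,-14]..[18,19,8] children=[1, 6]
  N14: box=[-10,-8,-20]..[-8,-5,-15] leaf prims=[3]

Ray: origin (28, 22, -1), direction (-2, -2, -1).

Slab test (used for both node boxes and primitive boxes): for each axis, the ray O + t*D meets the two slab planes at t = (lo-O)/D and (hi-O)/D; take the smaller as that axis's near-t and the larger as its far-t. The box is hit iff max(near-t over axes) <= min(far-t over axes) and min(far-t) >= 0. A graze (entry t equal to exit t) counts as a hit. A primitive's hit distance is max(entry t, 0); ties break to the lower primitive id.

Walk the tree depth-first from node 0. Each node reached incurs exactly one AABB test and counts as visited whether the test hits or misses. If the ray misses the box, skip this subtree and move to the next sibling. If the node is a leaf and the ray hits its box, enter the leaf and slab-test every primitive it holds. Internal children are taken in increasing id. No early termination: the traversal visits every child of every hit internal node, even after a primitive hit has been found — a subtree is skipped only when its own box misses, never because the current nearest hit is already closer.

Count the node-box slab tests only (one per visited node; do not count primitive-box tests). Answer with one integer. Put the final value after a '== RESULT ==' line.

Trace the traversal:
N0 x:[5,22] y:[-1,21] z:[-21,19] -> hit [5,19], descend [5, 9]
  N5 x:[5,22] y:[-1,12] z:[-21,13] -> hit [5,12], descend [7, 13]
    N7 x:[10,22] y:[-1,12] z:[-21,-5] -> miss, prune
    N13 x:[5,19/2] y:[3/2,23/2] z:[-9,13] -> hit [5,19/2], descend [1, 6]
      N1 x:[7,19/2] y:[3/2,11] z:[8,13] -> hit [8,19/2] leaf, test {P0(miss), P9(miss)}
      N6 x:[5,15/2] y:[2,23/2] z:[-9,3] -> miss, prune
  N9 x:[6,22] y:[12,21] z:[-19,19] -> hit [12,19], descend [2, 12]
    N2 x:[10,22] y:[27/2,19] z:[-11,19] -> hit [27/2,19], descend [8, 14]
      N8 x:[10,22] y:[16,19] z:[-11,-3] -> miss, prune
      N14 x:[18,19] y:[27/2,15] z:[14,19] -> miss, prune
    N12 x:[6,43/2] y:[12,21] z:[-19,-10] -> miss, prune

Visited [0, 5, 7, 13, 1, 6, 9, 2, 8, 14, 12]. Tests: 11 box, 1 leaf. Nearest: miss.

== RESULT ==
11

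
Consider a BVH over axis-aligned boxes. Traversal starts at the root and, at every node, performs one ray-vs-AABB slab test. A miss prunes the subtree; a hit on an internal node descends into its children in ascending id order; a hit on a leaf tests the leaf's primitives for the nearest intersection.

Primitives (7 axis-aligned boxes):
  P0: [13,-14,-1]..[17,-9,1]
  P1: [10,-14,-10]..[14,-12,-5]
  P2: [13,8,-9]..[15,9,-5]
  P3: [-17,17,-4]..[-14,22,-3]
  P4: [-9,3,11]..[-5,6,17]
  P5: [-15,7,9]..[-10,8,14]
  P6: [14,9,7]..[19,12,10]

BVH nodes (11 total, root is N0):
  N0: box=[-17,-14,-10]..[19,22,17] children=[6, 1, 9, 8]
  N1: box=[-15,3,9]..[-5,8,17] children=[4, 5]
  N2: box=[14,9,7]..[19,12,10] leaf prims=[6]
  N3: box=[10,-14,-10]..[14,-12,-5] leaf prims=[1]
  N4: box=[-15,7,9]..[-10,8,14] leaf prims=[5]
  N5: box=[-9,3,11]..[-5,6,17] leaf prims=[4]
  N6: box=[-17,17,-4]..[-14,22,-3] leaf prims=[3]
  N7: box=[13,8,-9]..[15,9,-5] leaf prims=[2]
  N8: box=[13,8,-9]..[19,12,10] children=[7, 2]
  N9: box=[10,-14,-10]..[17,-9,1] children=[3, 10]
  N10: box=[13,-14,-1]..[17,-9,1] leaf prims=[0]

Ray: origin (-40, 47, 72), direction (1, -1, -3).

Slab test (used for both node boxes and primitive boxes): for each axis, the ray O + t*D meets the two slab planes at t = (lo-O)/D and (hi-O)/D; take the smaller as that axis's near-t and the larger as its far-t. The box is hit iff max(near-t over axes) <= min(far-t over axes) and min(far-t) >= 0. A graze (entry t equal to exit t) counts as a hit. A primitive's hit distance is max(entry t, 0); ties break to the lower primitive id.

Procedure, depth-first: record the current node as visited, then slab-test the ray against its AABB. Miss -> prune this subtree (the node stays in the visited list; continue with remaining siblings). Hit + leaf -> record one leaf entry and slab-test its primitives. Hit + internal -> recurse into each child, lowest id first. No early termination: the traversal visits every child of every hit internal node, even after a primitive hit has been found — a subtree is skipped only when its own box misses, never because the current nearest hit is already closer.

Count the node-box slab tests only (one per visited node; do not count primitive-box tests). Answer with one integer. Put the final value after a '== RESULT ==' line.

Traverse from the root:
N0 x:[23,59] y:[25,61] z:[55/3,82/3] -> hit [25,82/3], descend [1, 6, 8, 9]
  N1 x:[25,35] y:[39,44] z:[55/3,21] -> miss, prune
  N6 x:[23,26] y:[25,30] z:[25,76/3] -> hit [25,76/3] leaf, test {P3@t=25}
  N8 x:[53,59] y:[35,39] z:[62/3,27] -> miss, prune
  N9 x:[50,57] y:[56,61] z:[71/3,82/3] -> miss, prune

Visited [0, 1, 6, 8, 9]. Tests: 5 box, 1 leaf. Nearest: P3.

== RESULT ==
5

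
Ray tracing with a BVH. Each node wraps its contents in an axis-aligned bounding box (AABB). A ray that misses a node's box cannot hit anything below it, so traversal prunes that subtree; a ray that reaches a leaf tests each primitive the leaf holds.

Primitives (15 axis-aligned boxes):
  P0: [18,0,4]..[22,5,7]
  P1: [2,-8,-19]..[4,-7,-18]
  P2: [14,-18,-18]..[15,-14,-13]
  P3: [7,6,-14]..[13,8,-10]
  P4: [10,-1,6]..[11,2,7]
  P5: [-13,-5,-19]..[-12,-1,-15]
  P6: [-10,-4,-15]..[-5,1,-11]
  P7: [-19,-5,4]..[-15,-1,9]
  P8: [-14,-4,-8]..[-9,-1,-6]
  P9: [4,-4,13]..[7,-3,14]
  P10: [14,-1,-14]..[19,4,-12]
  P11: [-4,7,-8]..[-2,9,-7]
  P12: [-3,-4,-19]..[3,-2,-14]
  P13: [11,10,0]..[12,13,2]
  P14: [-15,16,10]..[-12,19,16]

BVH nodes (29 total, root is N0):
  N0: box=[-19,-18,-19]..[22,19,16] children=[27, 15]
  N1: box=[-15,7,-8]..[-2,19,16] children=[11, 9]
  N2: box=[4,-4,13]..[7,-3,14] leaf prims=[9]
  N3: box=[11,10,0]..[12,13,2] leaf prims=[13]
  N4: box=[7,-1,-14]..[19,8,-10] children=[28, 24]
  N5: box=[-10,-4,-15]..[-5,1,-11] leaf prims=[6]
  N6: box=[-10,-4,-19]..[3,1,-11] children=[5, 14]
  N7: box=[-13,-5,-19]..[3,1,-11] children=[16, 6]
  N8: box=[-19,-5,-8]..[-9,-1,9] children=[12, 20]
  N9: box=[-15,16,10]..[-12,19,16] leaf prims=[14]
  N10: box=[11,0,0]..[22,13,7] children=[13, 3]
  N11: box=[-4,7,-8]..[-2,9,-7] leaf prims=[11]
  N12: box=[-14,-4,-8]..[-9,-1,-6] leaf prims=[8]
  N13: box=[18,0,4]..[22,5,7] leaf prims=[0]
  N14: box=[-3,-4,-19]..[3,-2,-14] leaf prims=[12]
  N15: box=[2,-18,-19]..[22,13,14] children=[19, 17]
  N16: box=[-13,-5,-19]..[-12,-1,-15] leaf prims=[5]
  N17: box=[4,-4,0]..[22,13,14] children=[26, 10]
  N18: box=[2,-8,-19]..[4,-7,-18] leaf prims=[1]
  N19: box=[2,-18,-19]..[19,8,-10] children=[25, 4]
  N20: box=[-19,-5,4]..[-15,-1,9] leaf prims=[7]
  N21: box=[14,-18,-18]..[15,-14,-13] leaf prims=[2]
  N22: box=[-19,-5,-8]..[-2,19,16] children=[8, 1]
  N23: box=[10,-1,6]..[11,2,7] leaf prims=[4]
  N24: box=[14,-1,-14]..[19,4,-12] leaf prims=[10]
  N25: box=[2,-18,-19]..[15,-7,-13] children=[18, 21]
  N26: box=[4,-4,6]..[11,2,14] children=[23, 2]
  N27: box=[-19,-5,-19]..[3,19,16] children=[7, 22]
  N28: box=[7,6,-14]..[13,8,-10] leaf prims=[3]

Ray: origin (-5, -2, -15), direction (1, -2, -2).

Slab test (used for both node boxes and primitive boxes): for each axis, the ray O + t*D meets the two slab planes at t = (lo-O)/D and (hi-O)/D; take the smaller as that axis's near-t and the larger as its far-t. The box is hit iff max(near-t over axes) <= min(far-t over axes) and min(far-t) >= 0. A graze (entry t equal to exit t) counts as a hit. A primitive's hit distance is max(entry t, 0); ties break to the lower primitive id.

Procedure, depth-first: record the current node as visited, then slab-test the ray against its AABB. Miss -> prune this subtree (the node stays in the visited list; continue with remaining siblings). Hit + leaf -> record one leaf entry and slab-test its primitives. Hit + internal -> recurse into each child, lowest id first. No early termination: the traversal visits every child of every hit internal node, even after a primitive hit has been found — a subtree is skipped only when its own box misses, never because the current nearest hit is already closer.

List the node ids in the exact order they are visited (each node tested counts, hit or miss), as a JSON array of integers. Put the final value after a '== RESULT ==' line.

Walk:
N0 x:[-14,27] y:[-21/2,8] z:[-31/2,2] -> hit [-21/2,2], descend [15, 27]
  N15 x:[7,27] y:[-15/2,8] z:[-29/2,2] -> miss, prune
  N27 x:[-14,8] y:[-21/2,3/2] z:[-31/2,2] -> hit [-21/2,3/2], descend [7, 22]
    N7 x:[-8,8] y:[-3/2,3/2] z:[-2,2] -> hit [-3/2,3/2], descend [6, 16]
      N6 x:[-5,8] y:[-3/2,1] z:[-2,2] -> hit [-3/2,1], descend [5, 14]
        N5 x:[-5,0] y:[-3/2,1] z:[-2,0] -> hit [-3/2,0] leaf, test {P6@t=0}
        N14 x:[2,8] y:[0,1] z:[-1/2,2] -> miss, prune
      N16 x:[-8,-7] y:[-1/2,3/2] z:[0,2] -> miss, prune
    N22 x:[-14,3] y:[-21/2,3/2] z:[-31/2,-7/2] -> miss, prune

Visited [0, 15, 27, 7, 6, 5, 14, 16, 22]. Tests: 9 box, 1 leaf. Nearest: P6.

== RESULT ==
[0, 15, 27, 7, 6, 5, 14, 16, 22]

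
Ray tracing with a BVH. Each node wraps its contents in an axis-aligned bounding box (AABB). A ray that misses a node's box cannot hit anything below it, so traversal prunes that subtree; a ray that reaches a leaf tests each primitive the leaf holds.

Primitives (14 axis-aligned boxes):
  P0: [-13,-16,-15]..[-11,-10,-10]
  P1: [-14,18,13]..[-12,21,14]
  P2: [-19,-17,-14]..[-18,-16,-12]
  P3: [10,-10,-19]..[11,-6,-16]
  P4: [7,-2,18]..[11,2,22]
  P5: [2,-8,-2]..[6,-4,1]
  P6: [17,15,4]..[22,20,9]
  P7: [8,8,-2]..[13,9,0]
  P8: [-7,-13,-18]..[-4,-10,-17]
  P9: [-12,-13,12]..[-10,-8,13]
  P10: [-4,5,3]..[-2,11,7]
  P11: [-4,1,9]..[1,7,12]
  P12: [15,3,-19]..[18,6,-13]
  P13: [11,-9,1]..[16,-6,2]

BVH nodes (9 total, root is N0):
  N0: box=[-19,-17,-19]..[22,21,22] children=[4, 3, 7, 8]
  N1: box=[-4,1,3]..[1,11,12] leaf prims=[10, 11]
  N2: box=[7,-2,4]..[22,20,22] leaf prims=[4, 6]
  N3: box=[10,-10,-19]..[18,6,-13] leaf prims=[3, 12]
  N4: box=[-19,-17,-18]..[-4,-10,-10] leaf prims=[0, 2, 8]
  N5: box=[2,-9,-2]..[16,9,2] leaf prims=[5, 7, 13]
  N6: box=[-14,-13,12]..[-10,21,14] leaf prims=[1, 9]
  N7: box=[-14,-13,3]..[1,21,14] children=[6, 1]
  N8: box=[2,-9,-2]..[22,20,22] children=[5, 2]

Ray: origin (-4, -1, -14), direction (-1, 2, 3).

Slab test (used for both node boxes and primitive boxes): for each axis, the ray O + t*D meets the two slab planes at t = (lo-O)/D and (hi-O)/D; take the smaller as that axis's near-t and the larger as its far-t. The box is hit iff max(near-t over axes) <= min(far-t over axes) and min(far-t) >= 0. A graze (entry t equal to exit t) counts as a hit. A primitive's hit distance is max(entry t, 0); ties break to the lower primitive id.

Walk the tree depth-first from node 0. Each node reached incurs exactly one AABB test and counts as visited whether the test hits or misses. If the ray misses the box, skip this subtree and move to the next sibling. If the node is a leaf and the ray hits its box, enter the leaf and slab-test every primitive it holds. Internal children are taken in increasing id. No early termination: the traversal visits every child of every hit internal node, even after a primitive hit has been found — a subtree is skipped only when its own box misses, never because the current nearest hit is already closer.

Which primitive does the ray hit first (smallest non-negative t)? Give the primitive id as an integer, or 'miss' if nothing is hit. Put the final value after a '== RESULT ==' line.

Walk:
N0 x:[-26,15] y:[-8,11] z:[-5/3,12] -> hit [-5/3,11], descend [3, 4, 7, 8]
  N3 x:[-22,-14] y:[-9/2,7/2] z:[-5/3,1/3] -> miss, prune
  N4 x:[0,15] y:[-8,-9/2] z:[-4/3,4/3] -> miss, prune
  N7 x:[-5,10] y:[-6,11] z:[17/3,28/3] -> hit [17/3,28/3], descend [1, 6]
    N1 x:[-5,0] y:[1,6] z:[17/3,26/3] -> miss, prune
    N6 x:[6,10] y:[-6,11] z:[26/3,28/3] -> hit [26/3,28/3] leaf, test {P1(miss), P9(miss)}
  N8 x:[-26,-6] y:[-4,21/2] z:[4,12] -> miss, prune

Visited [0, 3, 4, 7, 1, 6, 8]. Tests: 7 box, 1 leaf. Nearest: miss.

== RESULT ==
miss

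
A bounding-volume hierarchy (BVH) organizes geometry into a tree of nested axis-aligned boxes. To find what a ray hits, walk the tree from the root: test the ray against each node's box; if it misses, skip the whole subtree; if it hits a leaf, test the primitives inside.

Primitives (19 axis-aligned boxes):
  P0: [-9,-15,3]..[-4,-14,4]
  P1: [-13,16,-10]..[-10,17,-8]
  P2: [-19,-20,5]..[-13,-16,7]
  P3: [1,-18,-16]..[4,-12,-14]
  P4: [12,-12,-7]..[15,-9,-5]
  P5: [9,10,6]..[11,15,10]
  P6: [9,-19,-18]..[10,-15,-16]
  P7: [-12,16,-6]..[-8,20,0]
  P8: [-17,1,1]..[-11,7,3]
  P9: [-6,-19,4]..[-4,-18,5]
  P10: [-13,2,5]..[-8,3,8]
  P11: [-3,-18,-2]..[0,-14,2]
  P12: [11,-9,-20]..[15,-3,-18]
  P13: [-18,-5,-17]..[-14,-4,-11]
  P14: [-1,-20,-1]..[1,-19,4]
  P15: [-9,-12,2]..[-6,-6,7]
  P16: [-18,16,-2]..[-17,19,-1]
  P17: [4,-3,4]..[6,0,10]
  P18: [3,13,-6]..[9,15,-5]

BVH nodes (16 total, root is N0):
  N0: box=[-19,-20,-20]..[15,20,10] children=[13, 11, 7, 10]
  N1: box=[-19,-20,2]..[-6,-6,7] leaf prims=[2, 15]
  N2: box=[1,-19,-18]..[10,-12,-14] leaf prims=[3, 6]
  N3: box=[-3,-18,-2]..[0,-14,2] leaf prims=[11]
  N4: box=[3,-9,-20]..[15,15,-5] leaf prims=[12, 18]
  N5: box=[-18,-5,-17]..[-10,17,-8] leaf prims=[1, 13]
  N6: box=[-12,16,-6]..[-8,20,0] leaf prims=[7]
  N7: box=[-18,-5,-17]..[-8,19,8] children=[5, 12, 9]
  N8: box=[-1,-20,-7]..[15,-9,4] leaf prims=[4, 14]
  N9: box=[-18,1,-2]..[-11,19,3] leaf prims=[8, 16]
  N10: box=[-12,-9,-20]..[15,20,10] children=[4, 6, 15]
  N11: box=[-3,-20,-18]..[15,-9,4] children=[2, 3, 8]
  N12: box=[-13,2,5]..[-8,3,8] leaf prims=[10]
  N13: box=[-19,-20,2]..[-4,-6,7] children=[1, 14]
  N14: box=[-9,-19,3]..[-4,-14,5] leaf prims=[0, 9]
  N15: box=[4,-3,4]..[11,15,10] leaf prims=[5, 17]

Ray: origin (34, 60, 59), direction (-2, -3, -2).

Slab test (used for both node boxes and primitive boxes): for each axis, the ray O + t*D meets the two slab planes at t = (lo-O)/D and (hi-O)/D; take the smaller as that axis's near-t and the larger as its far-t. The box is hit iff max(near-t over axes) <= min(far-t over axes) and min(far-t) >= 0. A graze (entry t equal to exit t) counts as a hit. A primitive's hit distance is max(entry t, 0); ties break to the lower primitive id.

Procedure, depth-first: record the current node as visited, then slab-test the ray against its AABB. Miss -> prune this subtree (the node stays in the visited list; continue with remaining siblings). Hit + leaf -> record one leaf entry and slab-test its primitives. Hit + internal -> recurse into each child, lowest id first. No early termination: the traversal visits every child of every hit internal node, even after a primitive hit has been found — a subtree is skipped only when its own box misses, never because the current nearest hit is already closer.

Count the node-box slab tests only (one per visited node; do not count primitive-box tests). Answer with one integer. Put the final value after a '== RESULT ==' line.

Traverse from the root:
N0 x:[19/2,53/2] y:[40/3,80/3] z:[49/2,79/2] -> hit [49/2,53/2], descend [7, 10, 11, 13]
  N7 x:[21,26] y:[41/3,65/3] z:[51/2,38] -> miss, prune
  N10 x:[19/2,23] y:[40/3,23] z:[49/2,79/2] -> miss, prune
  N11 x:[19/2,37/2] y:[23,80/3] z:[55/2,77/2] -> miss, prune
  N13 x:[19,53/2] y:[22,80/3] z:[26,57/2] -> hit [26,53/2], descend [1, 14]
    N1 x:[20,53/2] y:[22,80/3] z:[26,57/2] -> hit [26,53/2] leaf, test {P2@t=26, P15(miss)}
    N14 x:[19,43/2] y:[74/3,79/3] z:[27,28] -> miss, prune

7 AABB tests over nodes [0, 7, 10, 11, 13, 1, 14]; 1 leaf entered; closest P2.

== RESULT ==
7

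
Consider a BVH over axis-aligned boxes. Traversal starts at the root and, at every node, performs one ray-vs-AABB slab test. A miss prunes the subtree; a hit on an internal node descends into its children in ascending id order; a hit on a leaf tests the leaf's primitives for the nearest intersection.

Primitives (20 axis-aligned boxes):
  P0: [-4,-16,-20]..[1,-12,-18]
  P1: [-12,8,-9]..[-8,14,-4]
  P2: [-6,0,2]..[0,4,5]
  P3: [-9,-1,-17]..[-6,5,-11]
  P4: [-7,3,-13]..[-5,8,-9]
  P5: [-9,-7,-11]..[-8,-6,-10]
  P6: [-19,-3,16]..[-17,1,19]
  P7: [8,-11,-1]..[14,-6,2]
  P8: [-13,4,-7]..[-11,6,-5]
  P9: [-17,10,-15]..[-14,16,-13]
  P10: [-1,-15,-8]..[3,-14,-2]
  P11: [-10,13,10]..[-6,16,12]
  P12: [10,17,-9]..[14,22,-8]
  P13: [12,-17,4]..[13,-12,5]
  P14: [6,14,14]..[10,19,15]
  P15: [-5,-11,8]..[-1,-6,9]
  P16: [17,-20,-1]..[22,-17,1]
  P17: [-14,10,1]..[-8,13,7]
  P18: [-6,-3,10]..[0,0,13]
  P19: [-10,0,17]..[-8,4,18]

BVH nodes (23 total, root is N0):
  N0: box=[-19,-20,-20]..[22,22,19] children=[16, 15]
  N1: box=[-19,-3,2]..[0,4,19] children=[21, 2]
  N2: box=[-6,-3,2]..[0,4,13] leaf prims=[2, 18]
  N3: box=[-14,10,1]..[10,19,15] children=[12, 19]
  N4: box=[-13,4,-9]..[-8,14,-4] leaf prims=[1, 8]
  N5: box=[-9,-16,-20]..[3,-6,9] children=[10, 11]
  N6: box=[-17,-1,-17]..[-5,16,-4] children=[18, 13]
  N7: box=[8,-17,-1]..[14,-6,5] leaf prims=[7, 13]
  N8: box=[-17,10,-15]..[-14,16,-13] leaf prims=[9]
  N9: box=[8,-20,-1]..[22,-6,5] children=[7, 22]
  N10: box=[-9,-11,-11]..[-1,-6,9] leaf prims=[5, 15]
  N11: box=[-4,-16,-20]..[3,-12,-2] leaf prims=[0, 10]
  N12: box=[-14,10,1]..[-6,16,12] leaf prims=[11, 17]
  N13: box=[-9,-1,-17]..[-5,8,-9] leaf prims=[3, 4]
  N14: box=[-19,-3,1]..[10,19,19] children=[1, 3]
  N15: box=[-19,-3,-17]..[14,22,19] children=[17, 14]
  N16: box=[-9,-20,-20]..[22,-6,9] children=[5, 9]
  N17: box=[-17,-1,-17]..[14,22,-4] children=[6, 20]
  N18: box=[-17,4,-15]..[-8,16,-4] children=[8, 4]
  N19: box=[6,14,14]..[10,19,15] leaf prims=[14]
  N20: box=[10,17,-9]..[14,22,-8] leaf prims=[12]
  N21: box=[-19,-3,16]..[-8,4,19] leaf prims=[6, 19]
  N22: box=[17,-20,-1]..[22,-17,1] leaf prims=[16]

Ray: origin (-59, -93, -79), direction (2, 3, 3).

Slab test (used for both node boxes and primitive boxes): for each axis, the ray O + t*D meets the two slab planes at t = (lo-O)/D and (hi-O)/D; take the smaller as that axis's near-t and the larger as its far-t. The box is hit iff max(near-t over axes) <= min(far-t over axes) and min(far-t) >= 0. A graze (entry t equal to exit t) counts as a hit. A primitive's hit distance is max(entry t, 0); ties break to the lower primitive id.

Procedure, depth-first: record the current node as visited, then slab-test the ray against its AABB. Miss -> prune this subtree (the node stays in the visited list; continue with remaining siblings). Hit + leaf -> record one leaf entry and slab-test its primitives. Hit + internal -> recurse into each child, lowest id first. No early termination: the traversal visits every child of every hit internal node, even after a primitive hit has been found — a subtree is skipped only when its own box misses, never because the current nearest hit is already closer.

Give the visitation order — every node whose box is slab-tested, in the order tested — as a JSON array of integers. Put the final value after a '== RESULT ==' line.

Walk:
N0 x:[20,81/2] y:[73/3,115/3] z:[59/3,98/3] -> hit [73/3,98/3], descend [15, 16]
  N15 x:[20,73/2] y:[30,115/3] z:[62/3,98/3] -> hit [30,98/3], descend [14, 17]
    N14 x:[20,69/2] y:[30,112/3] z:[80/3,98/3] -> hit [30,98/3], descend [1, 3]
      N1 x:[20,59/2] y:[30,97/3] z:[27,98/3] -> miss, prune
      N3 x:[45/2,69/2] y:[103/3,112/3] z:[80/3,94/3] -> miss, prune
    N17 x:[21,73/2] y:[92/3,115/3] z:[62/3,25] -> miss, prune
  N16 x:[25,81/2] y:[73/3,29] z:[59/3,88/3] -> hit [25,29], descend [5, 9]
    N5 x:[25,31] y:[77/3,29] z:[59/3,88/3] -> hit [77/3,29], descend [10, 11]
      N10 x:[25,29] y:[82/3,29] z:[68/3,88/3] -> hit [82/3,29] leaf, test {P5(miss), P15@t=29}
      N11 x:[55/2,31] y:[77/3,27] z:[59/3,77/3] -> miss, prune
    N9 x:[67/2,81/2] y:[73/3,29] z:[26,28] -> miss, prune

order=[0, 15, 14, 1, 3, 17, 16, 5, 10, 11, 9]  |boxes|=11  |leaves|=1  hit=P15

== RESULT ==
[0, 15, 14, 1, 3, 17, 16, 5, 10, 11, 9]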